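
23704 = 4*5926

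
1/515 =1/515 = 0.00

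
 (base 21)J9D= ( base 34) 7ed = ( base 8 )20605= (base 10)8581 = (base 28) AQD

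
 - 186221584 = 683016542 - 869238126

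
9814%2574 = 2092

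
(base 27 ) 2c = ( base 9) 73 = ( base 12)56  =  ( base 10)66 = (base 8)102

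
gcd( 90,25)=5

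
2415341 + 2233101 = 4648442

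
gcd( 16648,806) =2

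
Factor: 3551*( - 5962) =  - 2^1*11^1*53^1 * 67^1*271^1 = - 21171062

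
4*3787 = 15148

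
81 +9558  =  9639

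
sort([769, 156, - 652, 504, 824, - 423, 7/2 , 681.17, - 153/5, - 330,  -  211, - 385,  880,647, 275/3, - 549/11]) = [ - 652,  -  423, -385 ,  -  330,-211, - 549/11,-153/5, 7/2, 275/3,156, 504,647, 681.17, 769, 824,880 ] 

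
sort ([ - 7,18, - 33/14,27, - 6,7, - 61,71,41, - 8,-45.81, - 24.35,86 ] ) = [- 61, - 45.81, - 24.35, - 8,  -  7, - 6,  -  33/14,7,18, 27,41,71,86] 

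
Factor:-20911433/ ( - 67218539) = 163^1 * 991^( - 1) *67829^( - 1)*128291^1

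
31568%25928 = 5640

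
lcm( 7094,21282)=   21282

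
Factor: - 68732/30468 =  - 3^ (  -  1 )*2539^(-1 )*17183^1  =  -  17183/7617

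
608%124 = 112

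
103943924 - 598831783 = -494887859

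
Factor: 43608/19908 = 2^1*3^(- 1)*7^( - 1)*23^1 = 46/21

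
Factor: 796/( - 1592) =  - 1/2 = -  2^( - 1) 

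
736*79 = 58144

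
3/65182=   3/65182 = 0.00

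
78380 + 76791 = 155171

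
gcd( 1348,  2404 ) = 4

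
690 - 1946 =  - 1256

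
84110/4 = 21027 + 1/2 = 21027.50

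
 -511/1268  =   - 511/1268  =  - 0.40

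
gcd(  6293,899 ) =899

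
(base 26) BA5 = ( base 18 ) 15df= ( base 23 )ecj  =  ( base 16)1e15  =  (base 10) 7701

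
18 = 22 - 4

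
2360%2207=153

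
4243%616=547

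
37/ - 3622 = -1 + 3585/3622 = - 0.01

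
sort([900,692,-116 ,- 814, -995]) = [-995, - 814,-116,  692,  900]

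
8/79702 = 4/39851= 0.00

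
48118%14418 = 4864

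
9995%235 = 125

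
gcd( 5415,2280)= 285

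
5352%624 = 360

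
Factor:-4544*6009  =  -27304896=-2^6*3^1*71^1 * 2003^1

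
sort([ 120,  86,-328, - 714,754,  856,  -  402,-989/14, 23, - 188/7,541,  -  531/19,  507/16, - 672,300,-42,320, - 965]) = [ - 965, - 714,  -  672, - 402, - 328, - 989/14, - 42, - 531/19,  -  188/7,23,507/16,86,120,300,  320 , 541, 754,856]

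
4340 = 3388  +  952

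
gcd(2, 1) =1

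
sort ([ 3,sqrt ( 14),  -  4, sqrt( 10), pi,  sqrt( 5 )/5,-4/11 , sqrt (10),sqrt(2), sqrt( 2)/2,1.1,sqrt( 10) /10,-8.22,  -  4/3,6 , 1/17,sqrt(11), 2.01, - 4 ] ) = [ - 8.22, - 4, - 4,-4/3, - 4/11,1/17,sqrt(10 )/10,sqrt( 5 ) /5,sqrt( 2)/2,1.1,sqrt(2),2.01,3 , pi, sqrt( 10),sqrt ( 10),  sqrt( 11),sqrt( 14 ),  6]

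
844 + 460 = 1304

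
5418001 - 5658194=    - 240193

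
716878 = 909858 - 192980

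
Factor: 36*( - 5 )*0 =0 = 0^1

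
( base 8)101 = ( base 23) 2j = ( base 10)65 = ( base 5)230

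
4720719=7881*599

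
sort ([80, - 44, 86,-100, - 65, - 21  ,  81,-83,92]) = [-100, - 83, - 65,  -  44, - 21 , 80, 81, 86,92] 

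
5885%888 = 557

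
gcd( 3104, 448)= 32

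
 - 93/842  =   - 1 +749/842 = - 0.11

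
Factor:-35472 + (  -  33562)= - 2^1*7^1*4931^1= - 69034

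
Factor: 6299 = 6299^1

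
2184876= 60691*36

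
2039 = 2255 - 216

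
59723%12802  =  8515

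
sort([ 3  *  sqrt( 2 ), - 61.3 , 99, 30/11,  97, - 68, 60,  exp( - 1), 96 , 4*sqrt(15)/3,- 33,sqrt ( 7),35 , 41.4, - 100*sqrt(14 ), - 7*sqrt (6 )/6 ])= [- 100*sqrt(14), - 68, - 61.3,-33, - 7*sqrt( 6) /6,exp( - 1 ), sqrt( 7),30/11,3*sqrt (2), 4*sqrt(15 )/3, 35,41.4,60,96,97 , 99 ] 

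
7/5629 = 7/5629 =0.00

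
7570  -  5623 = 1947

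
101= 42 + 59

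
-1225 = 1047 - 2272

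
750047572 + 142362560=892410132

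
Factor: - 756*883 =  - 2^2*3^3*7^1 * 883^1 = - 667548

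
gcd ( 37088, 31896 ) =8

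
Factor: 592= 2^4*37^1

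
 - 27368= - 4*6842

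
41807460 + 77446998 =119254458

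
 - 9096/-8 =1137 + 0/1 = 1137.00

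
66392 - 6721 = 59671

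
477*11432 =5453064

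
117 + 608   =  725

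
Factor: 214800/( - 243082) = -600/679 = - 2^3 * 3^1*5^2*7^( - 1 ) * 97^(-1 ) 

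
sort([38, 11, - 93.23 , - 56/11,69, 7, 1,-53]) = [ - 93.23 ,-53, - 56/11,1, 7, 11,38 , 69 ]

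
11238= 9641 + 1597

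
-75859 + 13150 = -62709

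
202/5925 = 202/5925 = 0.03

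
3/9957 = 1/3319 = 0.00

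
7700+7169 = 14869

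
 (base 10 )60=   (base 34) 1Q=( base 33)1r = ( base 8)74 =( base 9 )66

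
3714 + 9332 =13046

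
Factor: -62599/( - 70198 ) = 2^(  -  1)*59^1*1061^1*35099^(  -  1) 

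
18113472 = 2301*7872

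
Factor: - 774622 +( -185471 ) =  - 3^7 * 439^1=- 960093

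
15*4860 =72900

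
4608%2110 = 388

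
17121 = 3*5707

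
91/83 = 1+ 8/83 = 1.10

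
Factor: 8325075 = 3^1 * 5^2 * 11^1*10091^1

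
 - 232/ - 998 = 116/499 = 0.23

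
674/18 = 337/9 = 37.44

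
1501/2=1501/2 = 750.50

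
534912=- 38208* ( - 14)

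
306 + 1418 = 1724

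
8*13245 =105960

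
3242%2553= 689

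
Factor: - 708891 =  - 3^1 * 236297^1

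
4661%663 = 20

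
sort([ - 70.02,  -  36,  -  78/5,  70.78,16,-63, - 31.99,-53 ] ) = [ - 70.02, - 63, - 53, - 36, - 31.99, -78/5, 16,70.78 ] 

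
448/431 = 1 + 17/431 =1.04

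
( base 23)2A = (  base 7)110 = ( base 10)56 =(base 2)111000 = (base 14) 40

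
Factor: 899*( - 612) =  - 2^2*3^2*17^1*29^1*31^1 = - 550188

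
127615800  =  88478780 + 39137020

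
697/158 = 697/158=4.41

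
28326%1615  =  871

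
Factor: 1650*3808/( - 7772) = -1570800/1943 = -2^4*3^1 * 5^2*7^1*11^1*17^1 * 29^( - 1 )*67^( - 1 ) 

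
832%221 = 169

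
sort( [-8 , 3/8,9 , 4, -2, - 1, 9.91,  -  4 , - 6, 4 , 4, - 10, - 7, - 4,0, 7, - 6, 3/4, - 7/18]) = [ - 10, - 8, - 7, -6, - 6, - 4, - 4, - 2, - 1,- 7/18,0,3/8, 3/4, 4, 4,  4,7, 9,9.91]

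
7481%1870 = 1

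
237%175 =62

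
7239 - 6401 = 838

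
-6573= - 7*939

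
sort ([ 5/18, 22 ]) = [5/18, 22]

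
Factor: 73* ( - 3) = - 219 = -3^1*73^1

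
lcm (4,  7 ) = 28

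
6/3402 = 1/567  =  0.00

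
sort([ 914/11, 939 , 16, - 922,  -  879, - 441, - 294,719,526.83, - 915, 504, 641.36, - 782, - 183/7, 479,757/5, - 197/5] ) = [ - 922, - 915, - 879, - 782,-441, - 294,  -  197/5, - 183/7, 16,  914/11, 757/5, 479, 504,526.83, 641.36, 719,  939] 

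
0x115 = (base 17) G5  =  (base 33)8D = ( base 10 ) 277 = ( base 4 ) 10111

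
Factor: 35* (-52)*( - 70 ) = 127400 = 2^3*5^2*7^2 * 13^1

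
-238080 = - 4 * 59520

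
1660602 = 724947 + 935655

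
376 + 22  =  398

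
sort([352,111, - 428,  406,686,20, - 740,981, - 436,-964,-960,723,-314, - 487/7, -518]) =[ - 964,  -  960, - 740, -518, - 436, - 428, - 314, - 487/7, 20 , 111, 352,406, 686,723,981]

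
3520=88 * 40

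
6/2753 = 6/2753 =0.00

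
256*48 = 12288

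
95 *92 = 8740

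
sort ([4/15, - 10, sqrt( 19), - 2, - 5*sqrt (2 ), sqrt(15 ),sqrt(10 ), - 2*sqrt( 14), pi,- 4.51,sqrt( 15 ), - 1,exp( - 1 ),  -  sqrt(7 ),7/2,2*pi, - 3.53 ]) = [  -  10, - 2 * sqrt(14 ), - 5*sqrt(2), -4.51, - 3.53, - sqrt( 7 ), - 2, - 1,4/15,exp(-1),pi,sqrt(10 ), 7/2,sqrt (15),sqrt( 15 ),sqrt( 19), 2*pi ] 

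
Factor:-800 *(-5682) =4545600  =  2^6 * 3^1* 5^2*947^1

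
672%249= 174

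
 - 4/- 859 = 4/859 =0.00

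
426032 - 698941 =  - 272909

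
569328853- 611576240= - 42247387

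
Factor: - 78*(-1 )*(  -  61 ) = -2^1*3^1*13^1*61^1 = - 4758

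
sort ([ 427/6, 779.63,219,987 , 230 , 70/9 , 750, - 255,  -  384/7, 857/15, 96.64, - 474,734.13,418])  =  [ - 474 , - 255,  -  384/7, 70/9, 857/15,  427/6,96.64, 219, 230, 418,734.13 , 750, 779.63,987]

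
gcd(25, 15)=5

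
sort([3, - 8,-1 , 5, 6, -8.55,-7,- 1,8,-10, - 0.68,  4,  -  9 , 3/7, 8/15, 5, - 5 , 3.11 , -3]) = [ -10, - 9, -8.55,-8, - 7 , - 5 , - 3, - 1,-1, - 0.68, 3/7,8/15,3 , 3.11 , 4, 5, 5 , 6,8 ] 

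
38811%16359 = 6093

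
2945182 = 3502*841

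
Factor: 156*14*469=2^3*3^1*7^2  *  13^1*67^1  =  1024296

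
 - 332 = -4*83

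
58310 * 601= 35044310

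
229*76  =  17404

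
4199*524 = 2200276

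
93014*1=93014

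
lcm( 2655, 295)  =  2655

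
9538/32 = 298 + 1/16 =298.06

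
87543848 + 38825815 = 126369663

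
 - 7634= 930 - 8564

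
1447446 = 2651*546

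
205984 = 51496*4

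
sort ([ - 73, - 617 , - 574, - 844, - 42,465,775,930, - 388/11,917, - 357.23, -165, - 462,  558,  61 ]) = [ - 844, - 617, - 574,-462, - 357.23, - 165, - 73 , - 42, - 388/11, 61,465, 558,775,  917,  930]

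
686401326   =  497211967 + 189189359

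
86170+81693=167863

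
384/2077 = 384/2077 = 0.18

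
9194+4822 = 14016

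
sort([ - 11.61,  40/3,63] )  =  [ - 11.61, 40/3 , 63 ] 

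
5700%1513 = 1161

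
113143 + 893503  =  1006646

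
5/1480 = 1/296 = 0.00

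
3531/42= 84 + 1/14  =  84.07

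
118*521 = 61478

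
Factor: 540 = 2^2*3^3*5^1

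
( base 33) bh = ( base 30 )CK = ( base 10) 380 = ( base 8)574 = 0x17c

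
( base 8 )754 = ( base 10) 492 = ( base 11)408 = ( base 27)I6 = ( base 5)3432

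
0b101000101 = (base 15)16A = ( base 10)325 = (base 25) d0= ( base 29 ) b6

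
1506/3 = 502 = 502.00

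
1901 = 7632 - 5731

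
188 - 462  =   - 274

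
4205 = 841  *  5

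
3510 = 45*78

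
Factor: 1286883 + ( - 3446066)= - 2159183=-  13^1 * 41^1*4051^1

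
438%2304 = 438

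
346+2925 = 3271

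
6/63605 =6/63605 = 0.00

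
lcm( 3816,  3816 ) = 3816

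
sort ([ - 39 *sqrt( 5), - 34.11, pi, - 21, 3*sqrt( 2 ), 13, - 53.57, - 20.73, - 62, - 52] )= [ - 39 * sqrt(5), - 62, - 53.57, - 52, - 34.11, - 21, - 20.73,pi , 3*sqrt( 2), 13]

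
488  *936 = 456768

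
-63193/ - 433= 145+408/433 = 145.94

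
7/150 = 7/150 = 0.05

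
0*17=0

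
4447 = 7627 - 3180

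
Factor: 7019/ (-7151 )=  - 7019^1*7151^( - 1 )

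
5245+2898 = 8143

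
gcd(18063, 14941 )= 223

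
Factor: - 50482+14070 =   -  2^2*9103^1 = - 36412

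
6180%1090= 730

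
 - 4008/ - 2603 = 4008/2603 = 1.54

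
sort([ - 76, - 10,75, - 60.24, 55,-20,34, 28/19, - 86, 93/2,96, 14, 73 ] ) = [ - 86, - 76,-60.24, - 20, - 10,28/19 , 14,34, 93/2, 55, 73, 75, 96] 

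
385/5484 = 385/5484 = 0.07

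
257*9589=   2464373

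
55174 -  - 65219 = 120393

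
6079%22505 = 6079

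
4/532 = 1/133 = 0.01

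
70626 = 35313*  2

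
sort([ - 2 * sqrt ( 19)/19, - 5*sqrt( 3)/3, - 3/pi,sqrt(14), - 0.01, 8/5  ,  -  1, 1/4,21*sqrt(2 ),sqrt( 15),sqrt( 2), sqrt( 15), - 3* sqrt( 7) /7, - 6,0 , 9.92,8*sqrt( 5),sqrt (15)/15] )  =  [ - 6, - 5*sqrt(3)/3, - 3 * sqrt(7) /7, - 1, - 3/pi ,-2*sqrt ( 19) /19, - 0.01,0, 1/4,sqrt( 15) /15,sqrt(2 ),8/5,sqrt( 14),  sqrt( 15),sqrt( 15), 9.92,8*sqrt( 5 ),21*sqrt( 2) ] 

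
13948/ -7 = - 13948/7 = -  1992.57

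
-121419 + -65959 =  - 187378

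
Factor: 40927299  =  3^1*7^2*139^1*2003^1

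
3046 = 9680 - 6634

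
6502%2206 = 2090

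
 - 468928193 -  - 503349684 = 34421491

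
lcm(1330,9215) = 129010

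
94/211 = 94/211 =0.45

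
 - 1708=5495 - 7203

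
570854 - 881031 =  - 310177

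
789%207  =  168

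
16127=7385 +8742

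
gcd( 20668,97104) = 4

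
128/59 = 2 + 10/59=2.17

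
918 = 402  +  516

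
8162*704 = 5746048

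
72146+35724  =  107870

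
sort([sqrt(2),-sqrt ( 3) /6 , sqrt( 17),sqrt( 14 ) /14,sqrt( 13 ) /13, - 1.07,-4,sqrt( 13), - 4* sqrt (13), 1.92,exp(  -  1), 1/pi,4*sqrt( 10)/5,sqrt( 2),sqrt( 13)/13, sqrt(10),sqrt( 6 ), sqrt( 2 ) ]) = [ - 4* sqrt (13),-4, - 1.07,-sqrt( 3)/6, sqrt( 14)/14, sqrt( 13) /13,sqrt( 13) /13,1/pi,exp( - 1),sqrt( 2 ),sqrt(2), sqrt( 2),1.92,sqrt( 6 ),4  *sqrt( 10 )/5, sqrt( 10),sqrt( 13), sqrt( 17 ) ] 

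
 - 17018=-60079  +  43061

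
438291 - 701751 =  -263460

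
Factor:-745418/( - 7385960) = 2^( - 2 )*5^( - 1 )* 184649^(-1 )*372709^1 = 372709/3692980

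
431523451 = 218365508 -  - 213157943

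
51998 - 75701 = -23703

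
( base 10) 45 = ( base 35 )1A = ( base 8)55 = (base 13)36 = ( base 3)1200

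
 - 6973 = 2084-9057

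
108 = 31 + 77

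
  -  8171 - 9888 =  - 18059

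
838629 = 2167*387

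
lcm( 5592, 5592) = 5592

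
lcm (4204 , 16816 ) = 16816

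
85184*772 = 65762048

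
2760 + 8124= 10884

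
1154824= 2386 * 484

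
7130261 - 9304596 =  - 2174335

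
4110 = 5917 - 1807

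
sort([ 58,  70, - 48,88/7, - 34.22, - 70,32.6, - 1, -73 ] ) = [ - 73, - 70 , - 48, - 34.22, - 1,  88/7,32.6, 58, 70]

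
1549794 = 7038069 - 5488275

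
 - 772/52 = - 15 + 2/13 =- 14.85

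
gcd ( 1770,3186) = 354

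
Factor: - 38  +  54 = 16 = 2^4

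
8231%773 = 501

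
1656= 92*18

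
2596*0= 0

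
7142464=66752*107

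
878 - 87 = 791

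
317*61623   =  19534491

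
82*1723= 141286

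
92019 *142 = 13066698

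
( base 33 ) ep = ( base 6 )2131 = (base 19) 16C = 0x1e7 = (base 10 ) 487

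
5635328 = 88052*64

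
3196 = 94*34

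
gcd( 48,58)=2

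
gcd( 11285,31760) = 5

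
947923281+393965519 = 1341888800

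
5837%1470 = 1427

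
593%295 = 3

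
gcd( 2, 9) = 1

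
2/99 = 2/99 = 0.02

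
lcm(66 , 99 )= 198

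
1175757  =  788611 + 387146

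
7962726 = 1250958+6711768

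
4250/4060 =1+19/406=1.05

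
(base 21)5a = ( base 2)1110011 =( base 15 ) 7A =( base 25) 4f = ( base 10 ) 115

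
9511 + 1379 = 10890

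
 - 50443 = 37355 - 87798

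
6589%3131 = 327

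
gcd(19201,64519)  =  91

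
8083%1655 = 1463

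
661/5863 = 661/5863 = 0.11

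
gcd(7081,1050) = 1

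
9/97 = 9/97 = 0.09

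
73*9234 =674082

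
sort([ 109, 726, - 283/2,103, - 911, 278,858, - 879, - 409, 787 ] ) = [  -  911, - 879,-409, - 283/2,103,109, 278,726,787,858 ]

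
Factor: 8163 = 3^2*907^1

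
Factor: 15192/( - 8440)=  -3^2*5^( - 1) = - 9/5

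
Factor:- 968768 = -2^6*15137^1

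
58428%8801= 5622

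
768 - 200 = 568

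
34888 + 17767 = 52655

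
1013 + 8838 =9851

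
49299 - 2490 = 46809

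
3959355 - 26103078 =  - 22143723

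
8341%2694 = 259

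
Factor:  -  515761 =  - 515761^1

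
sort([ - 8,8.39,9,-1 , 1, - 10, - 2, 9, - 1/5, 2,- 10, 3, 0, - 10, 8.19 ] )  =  [ - 10, -10, - 10,-8,  -  2, - 1, - 1/5, 0, 1,2, 3,8.19,8.39, 9, 9 ] 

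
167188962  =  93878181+73310781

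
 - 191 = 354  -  545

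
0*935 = 0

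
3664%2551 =1113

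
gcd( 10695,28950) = 15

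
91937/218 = 421 + 159/218 = 421.73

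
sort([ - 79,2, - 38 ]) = [ - 79,-38, 2]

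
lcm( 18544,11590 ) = 92720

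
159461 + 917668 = 1077129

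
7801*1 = 7801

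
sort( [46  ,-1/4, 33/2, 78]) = [- 1/4,  33/2, 46, 78]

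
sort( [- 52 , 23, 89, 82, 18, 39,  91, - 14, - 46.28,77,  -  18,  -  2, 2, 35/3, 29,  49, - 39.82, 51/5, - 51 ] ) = [-52,- 51, - 46.28, - 39.82, - 18, - 14, - 2, 2 , 51/5,35/3 , 18,23, 29 , 39 , 49,77, 82, 89,91 ]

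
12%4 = 0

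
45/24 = 1 + 7/8 = 1.88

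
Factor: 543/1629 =3^( - 1 ) = 1/3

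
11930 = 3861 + 8069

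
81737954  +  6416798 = 88154752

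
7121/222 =32 + 17/222 = 32.08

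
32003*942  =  30146826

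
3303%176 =135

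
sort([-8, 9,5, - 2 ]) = [  -  8, - 2, 5, 9]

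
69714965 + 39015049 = 108730014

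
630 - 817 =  - 187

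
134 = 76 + 58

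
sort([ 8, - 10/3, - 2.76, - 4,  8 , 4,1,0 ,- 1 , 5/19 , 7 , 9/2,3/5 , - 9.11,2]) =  [- 9.11,-4, - 10/3, - 2.76,- 1,0,5/19 , 3/5 , 1,2,4,9/2, 7, 8 , 8 ]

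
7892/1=7892  =  7892.00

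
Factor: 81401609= 81401609^1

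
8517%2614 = 675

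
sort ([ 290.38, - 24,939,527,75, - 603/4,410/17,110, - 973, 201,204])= [ - 973, - 603/4, - 24,410/17, 75, 110,201,  204, 290.38,  527, 939]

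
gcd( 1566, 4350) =174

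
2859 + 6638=9497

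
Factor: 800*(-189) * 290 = -43848000 = - 2^6*3^3* 5^3*7^1*29^1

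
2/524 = 1/262 = 0.00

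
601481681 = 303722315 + 297759366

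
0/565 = 0 = 0.00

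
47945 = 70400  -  22455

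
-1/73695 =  - 1 + 73694/73695 = - 0.00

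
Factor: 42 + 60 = 2^1 * 3^1*17^1=102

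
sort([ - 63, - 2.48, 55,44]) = [  -  63 ,-2.48, 44,  55 ] 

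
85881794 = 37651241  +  48230553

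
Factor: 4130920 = 2^3*5^1*61^1*1693^1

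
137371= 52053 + 85318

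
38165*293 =11182345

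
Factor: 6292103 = 181^1*34763^1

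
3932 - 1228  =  2704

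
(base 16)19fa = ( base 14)25d0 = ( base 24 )bd2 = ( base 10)6650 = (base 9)10108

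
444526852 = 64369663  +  380157189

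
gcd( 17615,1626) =271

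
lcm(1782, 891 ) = 1782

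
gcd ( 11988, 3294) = 54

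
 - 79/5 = -16 + 1/5 = - 15.80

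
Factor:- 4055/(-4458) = 2^( - 1 ) * 3^ (-1)*5^1*743^( - 1)*811^1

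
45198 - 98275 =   -  53077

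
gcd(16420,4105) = 4105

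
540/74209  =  540/74209 = 0.01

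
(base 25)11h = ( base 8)1233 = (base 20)1d7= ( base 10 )667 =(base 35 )J2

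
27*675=18225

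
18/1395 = 2/155 = 0.01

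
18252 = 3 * 6084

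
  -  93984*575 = - 54040800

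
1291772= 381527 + 910245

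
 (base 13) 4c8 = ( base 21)1J0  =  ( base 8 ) 1510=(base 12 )5A0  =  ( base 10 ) 840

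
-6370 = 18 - 6388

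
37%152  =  37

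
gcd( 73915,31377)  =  1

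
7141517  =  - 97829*( - 73)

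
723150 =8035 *90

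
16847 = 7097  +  9750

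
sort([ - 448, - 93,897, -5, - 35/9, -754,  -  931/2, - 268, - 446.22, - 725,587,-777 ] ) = [-777, - 754,-725 ,- 931/2,- 448,-446.22, - 268, -93, - 5 ,-35/9,587,897 ]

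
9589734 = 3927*2442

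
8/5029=8/5029 = 0.00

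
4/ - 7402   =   -2/3701 = - 0.00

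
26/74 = 13/37 = 0.35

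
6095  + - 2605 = 3490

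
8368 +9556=17924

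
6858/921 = 7 + 137/307 = 7.45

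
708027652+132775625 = 840803277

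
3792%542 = 540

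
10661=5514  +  5147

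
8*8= 64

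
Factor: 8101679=2441^1 *3319^1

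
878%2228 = 878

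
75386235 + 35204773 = 110591008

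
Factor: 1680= 2^4*3^1*5^1*7^1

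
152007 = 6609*23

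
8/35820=2/8955 = 0.00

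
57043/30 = 57043/30 = 1901.43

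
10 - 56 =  - 46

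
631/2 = 631/2  =  315.50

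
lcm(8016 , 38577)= 617232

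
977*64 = 62528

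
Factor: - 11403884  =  -2^2*2850971^1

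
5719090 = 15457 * 370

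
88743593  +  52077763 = 140821356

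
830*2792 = 2317360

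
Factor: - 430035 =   -  3^1 * 5^1*28669^1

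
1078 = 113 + 965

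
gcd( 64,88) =8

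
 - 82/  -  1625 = 82/1625 = 0.05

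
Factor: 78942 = 2^1*3^1*59^1 * 223^1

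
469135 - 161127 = 308008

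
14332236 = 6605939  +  7726297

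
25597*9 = 230373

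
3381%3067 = 314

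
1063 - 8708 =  - 7645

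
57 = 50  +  7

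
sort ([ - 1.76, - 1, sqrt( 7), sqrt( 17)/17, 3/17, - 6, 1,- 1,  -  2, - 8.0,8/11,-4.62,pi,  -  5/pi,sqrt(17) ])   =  [ - 8.0,-6, - 4.62, - 2, -1.76, - 5/pi, - 1 ,-1, 3/17,sqrt ( 17)/17,8/11,1,sqrt ( 7 ),pi,sqrt(17)] 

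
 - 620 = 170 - 790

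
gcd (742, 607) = 1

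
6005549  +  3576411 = 9581960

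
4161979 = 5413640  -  1251661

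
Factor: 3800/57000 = 3^(-1)*5^( -1 )= 1/15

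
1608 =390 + 1218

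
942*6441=6067422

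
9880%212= 128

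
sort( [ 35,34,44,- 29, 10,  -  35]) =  [ - 35,  -  29 , 10, 34, 35, 44]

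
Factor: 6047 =6047^1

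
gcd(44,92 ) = 4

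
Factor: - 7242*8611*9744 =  -2^5*3^2*7^1*17^1*29^1*71^1 * 79^1*109^1 = -607644239328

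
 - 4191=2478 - 6669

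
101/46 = 101/46 = 2.20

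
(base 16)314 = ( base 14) 404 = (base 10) 788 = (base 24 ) 18K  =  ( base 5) 11123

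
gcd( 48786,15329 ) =1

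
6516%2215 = 2086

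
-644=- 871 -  - 227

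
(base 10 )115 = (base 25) 4F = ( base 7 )223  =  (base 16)73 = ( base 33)3g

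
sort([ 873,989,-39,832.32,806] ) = [ - 39,806,832.32,873,989] 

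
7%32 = 7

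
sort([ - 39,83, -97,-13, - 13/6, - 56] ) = [ - 97, - 56, - 39, - 13, - 13/6,83] 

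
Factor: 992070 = 2^1*3^2*5^1*73^1*151^1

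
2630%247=160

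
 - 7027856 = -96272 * 73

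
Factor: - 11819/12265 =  -53/55 = -5^(  -  1) *11^( - 1) *53^1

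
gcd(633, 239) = 1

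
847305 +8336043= 9183348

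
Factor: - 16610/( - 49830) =3^(- 1) = 1/3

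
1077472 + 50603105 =51680577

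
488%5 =3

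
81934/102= 40967/51 = 803.27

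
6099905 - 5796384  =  303521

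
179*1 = 179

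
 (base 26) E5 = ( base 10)369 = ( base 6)1413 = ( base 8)561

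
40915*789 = 32281935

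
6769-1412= 5357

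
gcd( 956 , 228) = 4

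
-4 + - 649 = -653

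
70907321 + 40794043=111701364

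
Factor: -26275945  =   -5^1*59^1*89071^1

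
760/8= 95= 95.00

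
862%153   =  97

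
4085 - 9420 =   -  5335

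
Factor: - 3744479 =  - 307^1*12197^1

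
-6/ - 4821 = 2/1607 = 0.00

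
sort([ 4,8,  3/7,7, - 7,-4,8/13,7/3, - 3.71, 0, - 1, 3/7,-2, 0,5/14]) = [ - 7 ,-4, - 3.71,  -  2,-1,0, 0,5/14,3/7 , 3/7,8/13, 7/3,4, 7, 8]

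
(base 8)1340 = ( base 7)2101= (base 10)736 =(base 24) 16g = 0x2E0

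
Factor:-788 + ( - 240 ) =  - 2^2* 257^1 = - 1028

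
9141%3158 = 2825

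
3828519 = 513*7463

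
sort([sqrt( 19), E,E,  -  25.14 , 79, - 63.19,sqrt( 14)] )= [  -  63.19,  -  25.14 , E,E, sqrt ( 14), sqrt( 19),  79 ]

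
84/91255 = 84/91255=   0.00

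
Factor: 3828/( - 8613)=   -  4/9 = -  2^2* 3^ ( - 2 ) 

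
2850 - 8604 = -5754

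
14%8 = 6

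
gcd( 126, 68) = 2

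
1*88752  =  88752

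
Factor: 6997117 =6997117^1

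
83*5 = 415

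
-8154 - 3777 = - 11931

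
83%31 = 21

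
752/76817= 752/76817 = 0.01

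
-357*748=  - 267036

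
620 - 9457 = -8837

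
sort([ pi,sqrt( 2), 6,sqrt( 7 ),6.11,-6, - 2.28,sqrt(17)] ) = [ - 6, - 2.28 , sqrt(2 ),sqrt( 7 ), pi, sqrt (17 ),6,6.11] 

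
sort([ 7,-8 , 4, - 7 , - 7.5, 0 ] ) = [ - 8, - 7.5 , - 7, 0, 4, 7 ] 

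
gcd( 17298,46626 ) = 6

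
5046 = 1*5046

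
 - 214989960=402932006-617921966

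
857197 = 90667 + 766530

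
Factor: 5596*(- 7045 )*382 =-2^3 * 5^1*191^1*1399^1*1409^1  =  -15059899240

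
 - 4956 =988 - 5944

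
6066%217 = 207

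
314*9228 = 2897592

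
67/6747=67/6747 = 0.01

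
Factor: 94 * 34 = 2^2 *17^1 * 47^1 = 3196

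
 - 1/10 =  - 1 + 9/10  =  - 0.10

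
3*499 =1497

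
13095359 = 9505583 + 3589776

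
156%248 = 156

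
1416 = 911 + 505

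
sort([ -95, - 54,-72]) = [ - 95, - 72, - 54 ] 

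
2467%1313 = 1154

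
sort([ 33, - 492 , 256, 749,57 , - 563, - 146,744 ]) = [ - 563, - 492,- 146,33,57,256,  744,749 ] 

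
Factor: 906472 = 2^3*7^1*16187^1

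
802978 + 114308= 917286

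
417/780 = 139/260 = 0.53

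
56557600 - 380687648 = - 324130048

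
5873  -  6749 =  - 876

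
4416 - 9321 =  - 4905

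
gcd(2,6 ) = 2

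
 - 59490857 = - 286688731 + 227197874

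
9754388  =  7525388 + 2229000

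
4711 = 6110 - 1399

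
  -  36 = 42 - 78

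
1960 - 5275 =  - 3315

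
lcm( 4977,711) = 4977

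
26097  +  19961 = 46058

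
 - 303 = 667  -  970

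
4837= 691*7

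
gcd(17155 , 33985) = 5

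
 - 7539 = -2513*3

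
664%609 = 55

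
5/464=5/464=0.01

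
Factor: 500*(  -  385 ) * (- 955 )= 183837500 = 2^2 * 5^5  *  7^1*11^1  *  191^1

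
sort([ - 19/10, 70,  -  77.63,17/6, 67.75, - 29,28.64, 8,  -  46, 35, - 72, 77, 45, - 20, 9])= [ - 77.63,-72, - 46, -29,  -  20,-19/10, 17/6, 8, 9, 28.64 , 35, 45,  67.75,  70, 77]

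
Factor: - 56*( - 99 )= 2^3*3^2*  7^1*11^1 = 5544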